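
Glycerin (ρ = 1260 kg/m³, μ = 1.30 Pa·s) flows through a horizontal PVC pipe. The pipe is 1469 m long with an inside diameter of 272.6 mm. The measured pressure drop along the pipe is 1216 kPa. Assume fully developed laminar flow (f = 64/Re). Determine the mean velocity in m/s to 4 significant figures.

V ≈ 1.479 m/s

For laminar flow, f = 64/Re with Re = ρVD/μ, so Darcy-Weisbach reduces to ΔP = 32μLV/D². Solving for V: V = ΔP·D²/(32μL) = 1.216e+06·(0.2726)²/(32·1.3·1469) = 1.479 m/s.
Check: Re = ρVD/μ = 1260·1.479·0.2726/1.3 = 390.7 < 2300, so the laminar assumption holds.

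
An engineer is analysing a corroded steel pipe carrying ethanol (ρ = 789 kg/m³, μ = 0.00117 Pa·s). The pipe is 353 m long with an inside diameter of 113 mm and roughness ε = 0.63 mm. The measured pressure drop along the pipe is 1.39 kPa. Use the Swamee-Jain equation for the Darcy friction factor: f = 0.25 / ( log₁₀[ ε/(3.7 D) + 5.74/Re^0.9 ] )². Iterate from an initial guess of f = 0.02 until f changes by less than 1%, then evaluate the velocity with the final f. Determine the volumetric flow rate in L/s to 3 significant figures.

Rearranging Darcy-Weisbach: V = √(2·ΔP·D/(f·L·ρ)). With ε/D = 0.00063/0.113 = 0.00558, iterate starting from f = 0.02:
  f = 0.02 → V = √(2·1390·0.113/(0.02·353·789)) = 0.2375 m/s; Re = ρVD/μ = 1.81e+04; f → 0.03618
  f = 0.03618 → V = 0.1766 m/s; Re = 1.345e+04; f → 0.03746
  f = 0.03746 → V = 0.1735 m/s; Re = 1.322e+04; f → 0.03755
Converged (Δf/f < 1%). With the final f = 0.03755: V = √(2·1390·0.113/(0.03755·353·789)) = 0.1733 m/s.
Q = V·A = 0.1733·(π/4·0.113²) = 0.001738 m³/s = 1.74 L/s.

Q ≈ 1.74 L/s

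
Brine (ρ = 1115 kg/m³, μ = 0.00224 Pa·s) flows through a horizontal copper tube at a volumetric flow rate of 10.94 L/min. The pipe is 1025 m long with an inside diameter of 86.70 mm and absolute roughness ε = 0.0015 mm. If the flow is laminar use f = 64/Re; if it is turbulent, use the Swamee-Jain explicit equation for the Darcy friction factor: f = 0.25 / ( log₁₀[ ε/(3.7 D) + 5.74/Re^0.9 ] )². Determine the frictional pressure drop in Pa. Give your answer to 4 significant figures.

Q = 10.94 L/min = 10.94/60000 = 0.0001823 m³/s.
Cross-sectional area A = πD²/4 = π(0.0867)²/4 = 0.005904 m²; mean velocity V = Q/A = 0.0001823/0.005904 = 0.03088 m/s.
Reynolds number Re = ρVD/μ = 1115 · 0.03088 · 0.0867 / 0.00224 = 1333.
Re < 2300 → laminar flow, so f = 64/Re = 64/1333 = 0.04802 (the turbulent correlation is not needed).
Darcy-Weisbach: ΔP = f(L/D)(ρV²/2) = 0.04802·(1025/0.0867)·(1115·0.03088²/2) = 0.04802·1.182e+04·0.5318 = 301.9 Pa.

ΔP ≈ 301.9 Pa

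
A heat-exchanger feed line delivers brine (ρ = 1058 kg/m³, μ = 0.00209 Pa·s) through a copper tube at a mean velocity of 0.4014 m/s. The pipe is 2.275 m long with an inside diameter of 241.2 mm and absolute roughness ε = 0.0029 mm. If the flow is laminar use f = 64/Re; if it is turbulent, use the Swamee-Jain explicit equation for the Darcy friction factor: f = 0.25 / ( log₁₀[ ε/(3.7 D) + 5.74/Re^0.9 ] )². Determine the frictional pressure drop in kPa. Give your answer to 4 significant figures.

ΔP ≈ 0.01680 kPa

Reynolds number Re = ρVD/μ = 1058 · 0.4014 · 0.2412 / 0.00209 = 4.901e+04.
Re > 4000 → turbulent. Relative roughness ε/D = 2.9e-06/0.2412 = 1.2e-05. Swamee-Jain: f = 0.25/(log₁₀[1.2e-05/3.7 + 5.74/4.901e+04^0.9])² = 0.25/(log₁₀[3.25e-06 + 0.000345])² = 0.25/(-3.458)² = 0.0209.
Darcy-Weisbach: ΔP = f(L/D)(ρV²/2) = 0.0209·(2.275/0.2412)·(1058·0.4014²/2) = 0.0209·9.432·85.23 = 16.8 Pa.
ΔP = 16.8 Pa = 0.01680 kPa.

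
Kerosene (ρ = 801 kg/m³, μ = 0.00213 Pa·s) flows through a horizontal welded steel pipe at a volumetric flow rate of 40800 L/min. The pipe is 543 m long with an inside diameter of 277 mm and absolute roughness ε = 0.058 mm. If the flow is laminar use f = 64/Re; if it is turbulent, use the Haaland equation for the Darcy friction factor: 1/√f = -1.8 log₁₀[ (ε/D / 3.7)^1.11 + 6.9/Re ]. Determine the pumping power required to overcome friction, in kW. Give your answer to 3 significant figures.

Q = 40800 L/min = 40800/60000 = 0.68 m³/s.
Cross-sectional area A = πD²/4 = π(0.277)²/4 = 0.06026 m²; mean velocity V = Q/A = 0.68/0.06026 = 11.28 m/s.
Reynolds number Re = ρVD/μ = 801 · 11.28 · 0.277 / 0.00213 = 1.175e+06.
Re > 4000 → turbulent. Relative roughness ε/D = 5.8e-05/0.277 = 0.000209. Haaland: 1/√f = -1.8 log₁₀[(0.000209/3.7)^1.11 + 6.9/1.175e+06] = -1.8 log₁₀[1.93e-05 + 5.87e-06] = 8.278, so f = 0.01459.
Darcy-Weisbach: ΔP = f(L/D)(ρV²/2) = 0.01459·(543/0.277)·(801·11.28²/2) = 0.01459·1960·5.099e+04 = 1.459e+06 Pa.
Pumping power P = QΔP = 0.68·1.459e+06 = 991900 W = 992 kW.

P ≈ 992 kW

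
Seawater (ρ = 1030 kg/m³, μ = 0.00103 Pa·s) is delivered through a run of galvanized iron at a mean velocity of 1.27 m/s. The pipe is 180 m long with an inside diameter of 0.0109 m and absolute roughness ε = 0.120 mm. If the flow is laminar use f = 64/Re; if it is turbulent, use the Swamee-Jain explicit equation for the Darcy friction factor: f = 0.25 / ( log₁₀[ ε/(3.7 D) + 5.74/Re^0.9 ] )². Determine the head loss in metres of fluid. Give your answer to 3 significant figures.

Reynolds number Re = ρVD/μ = 1030 · 1.27 · 0.0109 / 0.00103 = 1.384e+04.
Re > 4000 → turbulent. Relative roughness ε/D = 0.00012/0.0109 = 0.011. Swamee-Jain: f = 0.25/(log₁₀[0.011/3.7 + 5.74/1.384e+04^0.9])² = 0.25/(log₁₀[0.00298 + 0.00108])² = 0.25/(-2.392)² = 0.04368.
Darcy-Weisbach: ΔP = f(L/D)(ρV²/2) = 0.04368·(180/0.0109)·(1030·1.27²/2) = 0.04368·1.651e+04·830.6 = 5.992e+05 Pa.
Head loss h_f = ΔP/(ρg) = 5.992e+05/(1030·9.81) = 59.3 m.

h_f ≈ 59.3 m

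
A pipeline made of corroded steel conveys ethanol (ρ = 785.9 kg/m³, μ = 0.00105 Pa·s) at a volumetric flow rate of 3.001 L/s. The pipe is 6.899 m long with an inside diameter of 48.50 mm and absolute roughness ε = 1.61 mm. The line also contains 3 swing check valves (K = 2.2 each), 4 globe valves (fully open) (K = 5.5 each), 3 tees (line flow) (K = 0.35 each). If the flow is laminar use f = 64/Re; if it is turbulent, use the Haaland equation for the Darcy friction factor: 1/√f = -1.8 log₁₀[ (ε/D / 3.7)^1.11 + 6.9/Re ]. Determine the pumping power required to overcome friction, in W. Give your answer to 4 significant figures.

Q = 3.001 L/s = 3.001/1000 = 0.003001 m³/s.
Cross-sectional area A = πD²/4 = π(0.0485)²/4 = 0.001847 m²; mean velocity V = Q/A = 0.003001/0.001847 = 1.624 m/s.
Reynolds number Re = ρVD/μ = 785.9 · 1.624 · 0.0485 / 0.00105 = 5.897e+04.
Re > 4000 → turbulent. Relative roughness ε/D = 0.00161/0.0485 = 0.0332. Haaland: 1/√f = -1.8 log₁₀[(0.0332/3.7)^1.11 + 6.9/5.897e+04] = -1.8 log₁₀[0.00534 + 0.000117] = 4.073, so f = 0.06027.
Total minor-loss coefficient ΣK = 3·2.2 + 4·5.5 + 3·0.35 = 29.7.
ΔP = [f·L/D + ΣK]·(ρV²/2) = [0.06027·6.899/0.0485 + 29.7]·(785.9·1.624²/2) = [8.574 + 29.7]·1037 = 3.963e+04 Pa.
Pumping power P = QΔP = 0.003001·3.963e+04 = 118.94 W = 118.9 W.

P ≈ 118.9 W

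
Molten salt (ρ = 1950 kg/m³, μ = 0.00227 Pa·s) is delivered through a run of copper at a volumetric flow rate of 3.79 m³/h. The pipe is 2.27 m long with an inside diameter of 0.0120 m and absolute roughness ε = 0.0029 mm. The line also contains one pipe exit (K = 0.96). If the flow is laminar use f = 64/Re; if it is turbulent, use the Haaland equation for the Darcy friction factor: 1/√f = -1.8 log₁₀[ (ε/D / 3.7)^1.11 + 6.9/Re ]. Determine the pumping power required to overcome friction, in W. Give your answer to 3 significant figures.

Q = 3.79 m³/h = 3.79/3600 = 0.001053 m³/s.
Cross-sectional area A = πD²/4 = π(0.012)²/4 = 0.0001131 m²; mean velocity V = Q/A = 0.001053/0.0001131 = 9.309 m/s.
Reynolds number Re = ρVD/μ = 1950 · 9.309 · 0.012 / 0.00227 = 9.596e+04.
Re > 4000 → turbulent. Relative roughness ε/D = 2.9e-06/0.012 = 0.000242. Haaland: 1/√f = -1.8 log₁₀[(0.000242/3.7)^1.11 + 6.9/9.596e+04] = -1.8 log₁₀[2.26e-05 + 7.19e-05] = 7.244, so f = 0.01906.
Total minor-loss coefficient ΣK = 1·0.96 = 0.96.
ΔP = [f·L/D + ΣK]·(ρV²/2) = [0.01906·2.27/0.012 + 0.96]·(1950·9.309²/2) = [3.605 + 0.96]·8.448e+04 = 3.857e+05 Pa.
Pumping power P = QΔP = 0.001053·3.857e+05 = 406.0 W = 406 W.

P ≈ 406 W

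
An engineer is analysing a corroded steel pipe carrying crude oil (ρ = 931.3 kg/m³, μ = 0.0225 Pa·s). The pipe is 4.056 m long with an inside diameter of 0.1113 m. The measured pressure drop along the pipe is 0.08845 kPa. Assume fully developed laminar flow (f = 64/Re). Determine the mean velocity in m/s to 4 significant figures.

V ≈ 0.3752 m/s

For laminar flow, f = 64/Re with Re = ρVD/μ, so Darcy-Weisbach reduces to ΔP = 32μLV/D². Solving for V: V = ΔP·D²/(32μL) = 88.45·(0.1113)²/(32·0.0225·4.056) = 0.3752 m/s.
Check: Re = ρVD/μ = 931.3·0.3752·0.1113/0.0225 = 1728 < 2300, so the laminar assumption holds.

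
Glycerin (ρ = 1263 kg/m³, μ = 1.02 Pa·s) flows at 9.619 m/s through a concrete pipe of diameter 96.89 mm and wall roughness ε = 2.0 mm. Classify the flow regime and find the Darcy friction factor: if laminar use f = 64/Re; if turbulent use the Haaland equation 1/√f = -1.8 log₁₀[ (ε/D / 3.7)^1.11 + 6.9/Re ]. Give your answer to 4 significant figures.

f ≈ 0.05546

Re = ρVD/μ = 1263·9.619·0.09689/1.02 = 1154.
Re < 2300 → laminar, so f = 64/Re = 0.05546 (roughness is irrelevant in laminar flow).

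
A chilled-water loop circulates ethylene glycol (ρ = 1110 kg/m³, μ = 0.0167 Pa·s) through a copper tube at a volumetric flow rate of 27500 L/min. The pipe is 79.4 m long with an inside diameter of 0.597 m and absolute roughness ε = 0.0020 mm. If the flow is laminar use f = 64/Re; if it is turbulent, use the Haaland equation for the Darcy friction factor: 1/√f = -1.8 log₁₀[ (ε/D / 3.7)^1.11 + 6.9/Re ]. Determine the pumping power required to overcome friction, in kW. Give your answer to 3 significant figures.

Q = 27500 L/min = 27500/60000 = 0.4583 m³/s.
Cross-sectional area A = πD²/4 = π(0.597)²/4 = 0.2799 m²; mean velocity V = Q/A = 0.4583/0.2799 = 1.637 m/s.
Reynolds number Re = ρVD/μ = 1110 · 1.637 · 0.597 / 0.0167 = 6.497e+04.
Re > 4000 → turbulent. Relative roughness ε/D = 2e-06/0.597 = 3.35e-06. Haaland: 1/√f = -1.8 log₁₀[(3.35e-06/3.7)^1.11 + 6.9/6.497e+04] = -1.8 log₁₀[1.96e-07 + 0.000106] = 7.152, so f = 0.01955.
Darcy-Weisbach: ΔP = f(L/D)(ρV²/2) = 0.01955·(79.4/0.597)·(1110·1.637²/2) = 0.01955·133·1488 = 3869 Pa.
Pumping power P = QΔP = 0.4583·3869 = 1773 W = 1.77 kW.

P ≈ 1.77 kW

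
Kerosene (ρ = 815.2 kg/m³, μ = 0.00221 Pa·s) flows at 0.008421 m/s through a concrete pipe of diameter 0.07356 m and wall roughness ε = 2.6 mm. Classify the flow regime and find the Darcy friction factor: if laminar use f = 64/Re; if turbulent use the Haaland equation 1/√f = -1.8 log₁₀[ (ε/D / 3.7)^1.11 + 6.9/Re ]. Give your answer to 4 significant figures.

f ≈ 0.2801

Re = ρVD/μ = 815.2·0.008421·0.07356/0.00221 = 228.5.
Re < 2300 → laminar, so f = 64/Re = 0.2801 (roughness is irrelevant in laminar flow).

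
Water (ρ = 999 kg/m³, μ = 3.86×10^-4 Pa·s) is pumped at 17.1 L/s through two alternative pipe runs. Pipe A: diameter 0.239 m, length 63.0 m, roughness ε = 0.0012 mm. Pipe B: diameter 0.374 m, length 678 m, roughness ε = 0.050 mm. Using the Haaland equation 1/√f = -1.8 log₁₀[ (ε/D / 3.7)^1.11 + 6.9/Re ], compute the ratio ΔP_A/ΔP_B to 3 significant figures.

Pipe A: V = Q/A = 0.0171/0.04486 = 0.3812 m/s; Re = 2.358e+05; ε/D = 5.02e-06; Haaland → f = 0.01505; ΔP_A = f(L/D)(ρV²/2) = 287.8 Pa.
Pipe B: V = Q/A = 0.0171/0.1099 = 0.1557 m/s; Re = 1.507e+05; ε/D = 0.000134; Haaland → f = 0.01717; ΔP_B = f(L/D)(ρV²/2) = 376.6 Pa.
ΔP_A/ΔP_B = 287.8/376.6 = 0.764.

ΔP_A/ΔP_B ≈ 0.764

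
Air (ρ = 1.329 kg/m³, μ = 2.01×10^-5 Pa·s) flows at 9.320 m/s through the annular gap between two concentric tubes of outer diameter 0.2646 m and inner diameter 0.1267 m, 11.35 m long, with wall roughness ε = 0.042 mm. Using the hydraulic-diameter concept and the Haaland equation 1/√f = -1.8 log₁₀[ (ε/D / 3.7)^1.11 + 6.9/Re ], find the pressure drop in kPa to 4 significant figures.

Hydraulic diameter D_h = 4A/P = D_o - D_i = 0.2646 - 0.1267 = 0.1379 m.
Re = ρVD_h/μ = 1.329·9.32·0.1379/2.01e-05 = 8.498e+04.
ε/D_h = 4.2e-05/0.1379 = 0.000305; Haaland gives 1/√f = -1.8 log₁₀[2.93e-05+8.12e-05] = 7.122, so f = 0.01971.
ΔP = f(L/D_h)(ρV²/2) = 0.01971·11.35/0.1379·57.72 = 93.65 Pa.
ΔP = 0.09365 kPa.

ΔP ≈ 0.09365 kPa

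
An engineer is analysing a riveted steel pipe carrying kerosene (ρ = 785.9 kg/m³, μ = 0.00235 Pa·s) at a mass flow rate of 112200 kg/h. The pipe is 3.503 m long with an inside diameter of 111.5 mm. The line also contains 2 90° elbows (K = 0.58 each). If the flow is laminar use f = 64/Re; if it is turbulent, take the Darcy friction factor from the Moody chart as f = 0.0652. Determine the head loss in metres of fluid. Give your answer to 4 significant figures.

h_f ≈ 2.697 m

ṁ = 112200 kg/h = 112200/3600 = 31.17 kg/s.
A = πD²/4 = π(0.1115)²/4 = 0.009764 m²; mean velocity V = ṁ/(ρA) = 31.17/(785.9 · 0.009764) = 4.061 m/s.
Reynolds number Re = ρVD/μ = 785.9 · 4.061 · 0.1115 / 0.00235 = 1.514e+05.
Re > 4000 → turbulent; use the Moody-chart value f = 0.0652.
Total minor-loss coefficient ΣK = 2·0.58 = 1.16.
ΔP = [f·L/D + ΣK]·(ρV²/2) = [0.0652·3.503/0.1115 + 1.16]·(785.9·4.061²/2) = [2.048 + 1.16]·6482 = 2.08e+04 Pa.
Head loss h_f = ΔP/(ρg) = 2.08e+04/(785.9·9.81) = 2.697 m.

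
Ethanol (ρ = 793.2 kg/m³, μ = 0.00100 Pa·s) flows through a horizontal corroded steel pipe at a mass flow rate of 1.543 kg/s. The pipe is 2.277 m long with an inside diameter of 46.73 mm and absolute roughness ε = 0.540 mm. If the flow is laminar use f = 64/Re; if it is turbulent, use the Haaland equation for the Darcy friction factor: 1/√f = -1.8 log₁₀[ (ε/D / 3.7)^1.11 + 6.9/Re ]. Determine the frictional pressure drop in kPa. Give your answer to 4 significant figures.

ΔP ≈ 1.022 kPa

A = πD²/4 = π(0.04673)²/4 = 0.001715 m²; mean velocity V = ṁ/(ρA) = 1.543/(793.2 · 0.001715) = 1.134 m/s.
Reynolds number Re = ρVD/μ = 793.2 · 1.134 · 0.04673 / 0.001 = 4.204e+04.
Re > 4000 → turbulent. Relative roughness ε/D = 0.00054/0.04673 = 0.0116. Haaland: 1/√f = -1.8 log₁₀[(0.0116/3.7)^1.11 + 6.9/4.204e+04] = -1.8 log₁₀[0.00166 + 0.000164] = 4.932, so f = 0.04111.
Darcy-Weisbach: ΔP = f(L/D)(ρV²/2) = 0.04111·(2.277/0.04673)·(793.2·1.134²/2) = 0.04111·48.73·510.2 = 1022 Pa.
ΔP = 1022 Pa = 1.022 kPa.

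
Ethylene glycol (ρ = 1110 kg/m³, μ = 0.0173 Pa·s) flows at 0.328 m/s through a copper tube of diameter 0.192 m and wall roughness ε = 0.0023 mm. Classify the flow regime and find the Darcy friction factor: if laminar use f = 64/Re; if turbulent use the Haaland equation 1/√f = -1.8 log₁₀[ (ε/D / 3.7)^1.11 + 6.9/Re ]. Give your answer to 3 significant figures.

f ≈ 0.0403

Re = ρVD/μ = 1110·0.328·0.192/0.0173 = 4041.
Re > 4000 → turbulent. ε/D = 2.3e-06/0.192 = 1.2e-05; Haaland: 1/√f = -1.8 log₁₀[8.06e-07 + 0.00171] = 4.981, so f = 0.0403.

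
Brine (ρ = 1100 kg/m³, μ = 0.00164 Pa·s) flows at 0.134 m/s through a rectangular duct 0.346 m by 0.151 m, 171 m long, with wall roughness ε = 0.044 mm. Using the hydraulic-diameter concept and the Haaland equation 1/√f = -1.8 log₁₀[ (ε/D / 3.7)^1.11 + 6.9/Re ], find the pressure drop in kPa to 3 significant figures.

Hydraulic diameter D_h = 4A/P = 4·(0.346·0.151)/(2·(0.346+0.151)) = 0.209/0.994 = 0.2102 m.
Re = ρVD_h/μ = 1100·0.134·0.2102/0.00164 = 1.89e+04.
ε/D_h = 4.4e-05/0.2102 = 0.000209; Haaland gives 1/√f = -1.8 log₁₀[1.93e-05+0.000365] = 6.147, so f = 0.02646.
ΔP = f(L/D_h)(ρV²/2) = 0.02646·171/0.2102·9.876 = 212.6 Pa.
ΔP = 0.213 kPa.

ΔP ≈ 0.213 kPa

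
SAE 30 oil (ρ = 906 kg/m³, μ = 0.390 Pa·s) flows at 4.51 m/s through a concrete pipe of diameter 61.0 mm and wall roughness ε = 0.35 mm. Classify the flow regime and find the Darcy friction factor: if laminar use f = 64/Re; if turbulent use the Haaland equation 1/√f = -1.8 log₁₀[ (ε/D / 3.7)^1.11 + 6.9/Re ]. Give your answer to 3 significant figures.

f ≈ 0.100

Re = ρVD/μ = 906·4.51·0.061/0.39 = 639.1.
Re < 2300 → laminar, so f = 64/Re = 0.1001 (roughness is irrelevant in laminar flow).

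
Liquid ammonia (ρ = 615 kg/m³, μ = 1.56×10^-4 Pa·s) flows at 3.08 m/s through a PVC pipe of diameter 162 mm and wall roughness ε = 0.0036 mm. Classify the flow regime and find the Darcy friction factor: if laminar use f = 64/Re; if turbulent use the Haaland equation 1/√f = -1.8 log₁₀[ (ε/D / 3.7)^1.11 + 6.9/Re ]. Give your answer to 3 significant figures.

Re = ρVD/μ = 615·3.08·0.162/0.000156 = 1.967e+06.
Re > 4000 → turbulent. ε/D = 3.6e-06/0.162 = 2.22e-05; Haaland: 1/√f = -1.8 log₁₀[1.6e-06 + 3.51e-06] = 9.525, so f = 0.01102.

f ≈ 0.0110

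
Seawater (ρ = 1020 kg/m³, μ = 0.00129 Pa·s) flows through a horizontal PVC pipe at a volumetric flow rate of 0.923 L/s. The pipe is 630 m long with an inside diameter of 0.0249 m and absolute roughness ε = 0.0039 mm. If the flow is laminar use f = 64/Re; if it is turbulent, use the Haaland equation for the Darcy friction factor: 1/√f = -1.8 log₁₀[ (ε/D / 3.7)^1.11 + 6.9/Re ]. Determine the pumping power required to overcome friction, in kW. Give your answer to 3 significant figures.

P ≈ 0.964 kW

Q = 0.923 L/s = 0.923/1000 = 0.000923 m³/s.
Cross-sectional area A = πD²/4 = π(0.0249)²/4 = 0.000487 m²; mean velocity V = Q/A = 0.000923/0.000487 = 1.895 m/s.
Reynolds number Re = ρVD/μ = 1020 · 1.895 · 0.0249 / 0.00129 = 3.732e+04.
Re > 4000 → turbulent. Relative roughness ε/D = 3.9e-06/0.0249 = 0.000157. Haaland: 1/√f = -1.8 log₁₀[(0.000157/3.7)^1.11 + 6.9/3.732e+04] = -1.8 log₁₀[1.4e-05 + 0.000185] = 6.663, so f = 0.02253.
Darcy-Weisbach: ΔP = f(L/D)(ρV²/2) = 0.02253·(630/0.0249)·(1020·1.895²/2) = 0.02253·2.53e+04·1832 = 1.044e+06 Pa.
Pumping power P = QΔP = 0.000923·1.044e+06 = 964.0 W = 0.964 kW.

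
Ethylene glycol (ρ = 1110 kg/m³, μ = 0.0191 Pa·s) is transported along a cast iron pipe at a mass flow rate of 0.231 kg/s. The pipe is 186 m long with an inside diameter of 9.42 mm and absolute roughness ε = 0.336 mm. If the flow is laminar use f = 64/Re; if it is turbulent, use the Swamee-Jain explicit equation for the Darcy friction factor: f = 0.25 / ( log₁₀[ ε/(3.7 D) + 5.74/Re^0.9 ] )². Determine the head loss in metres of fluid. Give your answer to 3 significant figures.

h_f ≈ 351 m

A = πD²/4 = π(0.00942)²/4 = 6.969e-05 m²; mean velocity V = ṁ/(ρA) = 0.231/(1110 · 6.969e-05) = 2.986 m/s.
Reynolds number Re = ρVD/μ = 1110 · 2.986 · 0.00942 / 0.0191 = 1635.
Re < 2300 → laminar flow, so f = 64/Re = 64/1635 = 0.03915 (the turbulent correlation is not needed).
Darcy-Weisbach: ΔP = f(L/D)(ρV²/2) = 0.03915·(186/0.00942)·(1110·2.986²/2) = 0.03915·1.975e+04·4949 = 3.826e+06 Pa.
Head loss h_f = ΔP/(ρg) = 3.826e+06/(1110·9.81) = 351 m.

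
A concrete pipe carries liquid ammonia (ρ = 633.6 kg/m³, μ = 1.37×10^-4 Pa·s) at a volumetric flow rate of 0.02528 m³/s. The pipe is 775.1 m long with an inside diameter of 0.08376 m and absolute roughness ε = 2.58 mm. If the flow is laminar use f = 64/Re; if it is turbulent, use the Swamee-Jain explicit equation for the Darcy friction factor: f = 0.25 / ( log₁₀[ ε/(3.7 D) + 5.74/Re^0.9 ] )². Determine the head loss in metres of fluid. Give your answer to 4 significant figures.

h_f ≈ 574.3 m

Cross-sectional area A = πD²/4 = π(0.08376)²/4 = 0.00551 m²; mean velocity V = Q/A = 0.02528/0.00551 = 4.588 m/s.
Reynolds number Re = ρVD/μ = 633.6 · 4.588 · 0.08376 / 0.000137 = 1.777e+06.
Re > 4000 → turbulent. Relative roughness ε/D = 0.00258/0.08376 = 0.0308. Swamee-Jain: f = 0.25/(log₁₀[0.0308/3.7 + 5.74/1.777e+06^0.9])² = 0.25/(log₁₀[0.00832 + 1.36e-05])² = 0.25/(-2.079)² = 0.05785.
Darcy-Weisbach: ΔP = f(L/D)(ρV²/2) = 0.05785·(775.1/0.08376)·(633.6·4.588²/2) = 0.05785·9254·6668 = 3.569e+06 Pa.
Head loss h_f = ΔP/(ρg) = 3.569e+06/(633.6·9.81) = 574.3 m.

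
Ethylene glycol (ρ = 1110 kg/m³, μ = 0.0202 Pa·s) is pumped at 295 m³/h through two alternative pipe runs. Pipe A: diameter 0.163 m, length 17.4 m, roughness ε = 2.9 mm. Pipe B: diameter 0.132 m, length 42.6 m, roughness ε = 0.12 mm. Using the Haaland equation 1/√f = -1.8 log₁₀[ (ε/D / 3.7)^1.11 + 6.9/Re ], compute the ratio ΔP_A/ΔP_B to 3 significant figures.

Pipe A: V = Q/A = 0.08194/0.02087 = 3.927 m/s; Re = 3.517e+04; ε/D = 0.0178; Haaland → f = 0.04776; ΔP_A = f(L/D)(ρV²/2) = 4.363e+04 Pa.
Pipe B: V = Q/A = 0.08194/0.01368 = 5.988 m/s; Re = 4.343e+04; ε/D = 0.000909; Haaland → f = 0.02395; ΔP_B = f(L/D)(ρV²/2) = 1.538e+05 Pa.
ΔP_A/ΔP_B = 4.363e+04/1.538e+05 = 0.284.

ΔP_A/ΔP_B ≈ 0.284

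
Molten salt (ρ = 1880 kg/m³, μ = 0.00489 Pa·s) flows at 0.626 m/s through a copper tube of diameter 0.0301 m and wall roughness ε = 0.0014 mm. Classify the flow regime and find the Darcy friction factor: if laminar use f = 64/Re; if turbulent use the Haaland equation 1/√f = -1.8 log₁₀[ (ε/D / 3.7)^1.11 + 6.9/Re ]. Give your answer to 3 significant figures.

f ≈ 0.0339

Re = ρVD/μ = 1880·0.626·0.0301/0.00489 = 7244.
Re > 4000 → turbulent. ε/D = 1.4e-06/0.0301 = 4.65e-05; Haaland: 1/√f = -1.8 log₁₀[3.63e-06 + 0.000952] = 5.435, so f = 0.03385.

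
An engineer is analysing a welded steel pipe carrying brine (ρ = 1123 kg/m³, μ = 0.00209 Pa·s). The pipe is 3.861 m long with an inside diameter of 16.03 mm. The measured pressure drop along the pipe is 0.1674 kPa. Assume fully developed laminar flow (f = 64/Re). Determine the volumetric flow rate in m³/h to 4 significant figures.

For laminar flow, f = 64/Re with Re = ρVD/μ, so Darcy-Weisbach reduces to ΔP = 32μLV/D². Solving for V: V = ΔP·D²/(32μL) = 167.4·(0.01603)²/(32·0.00209·3.861) = 0.1666 m/s.
Check: Re = ρVD/μ = 1123·0.1666·0.01603/0.00209 = 1435 < 2300, so the laminar assumption holds.
Q = V·A = 0.1666·(π/4·0.01603²) = 3.362e-05 m³/s = 0.1210 m³/h.

Q ≈ 0.1210 m³/h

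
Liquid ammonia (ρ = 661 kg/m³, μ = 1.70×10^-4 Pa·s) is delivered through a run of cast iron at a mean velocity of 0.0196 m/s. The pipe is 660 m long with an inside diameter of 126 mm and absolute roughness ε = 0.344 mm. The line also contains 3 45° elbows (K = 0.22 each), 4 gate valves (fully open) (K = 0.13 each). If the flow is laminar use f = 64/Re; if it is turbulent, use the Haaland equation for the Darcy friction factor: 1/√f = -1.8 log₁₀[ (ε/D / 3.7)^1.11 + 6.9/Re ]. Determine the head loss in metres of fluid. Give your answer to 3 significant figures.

Reynolds number Re = ρVD/μ = 661 · 0.0196 · 0.126 / 0.00017 = 9602.
Re > 4000 → turbulent. Relative roughness ε/D = 0.000344/0.126 = 0.00273. Haaland: 1/√f = -1.8 log₁₀[(0.00273/3.7)^1.11 + 6.9/9602] = -1.8 log₁₀[0.000334 + 0.000719] = 5.36, so f = 0.03481.
Total minor-loss coefficient ΣK = 3·0.22 + 4·0.13 = 1.18.
ΔP = [f·L/D + ΣK]·(ρV²/2) = [0.03481·660/0.126 + 1.18]·(661·0.0196²/2) = [182.3 + 1.18]·0.127 = 23.3 Pa.
Head loss h_f = ΔP/(ρg) = 23.3/(661·9.81) = 0.00359 m.

h_f ≈ 0.00359 m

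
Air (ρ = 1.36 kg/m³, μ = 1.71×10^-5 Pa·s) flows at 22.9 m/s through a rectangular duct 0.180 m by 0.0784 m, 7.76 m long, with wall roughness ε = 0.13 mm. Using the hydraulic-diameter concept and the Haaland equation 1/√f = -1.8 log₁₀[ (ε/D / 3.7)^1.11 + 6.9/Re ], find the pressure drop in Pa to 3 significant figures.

ΔP ≈ 548 Pa

Hydraulic diameter D_h = 4A/P = 4·(0.18·0.0784)/(2·(0.18+0.0784)) = 0.05645/0.5168 = 0.1092 m.
Re = ρVD_h/μ = 1.36·22.9·0.1092/1.71e-05 = 1.989e+05.
ε/D_h = 0.00013/0.1092 = 0.00119; Haaland gives 1/√f = -1.8 log₁₀[0.000133+3.47e-05] = 6.797, so f = 0.02165.
ΔP = f(L/D_h)(ρV²/2) = 0.02165·7.76/0.1092·356.6 = 548.4 Pa.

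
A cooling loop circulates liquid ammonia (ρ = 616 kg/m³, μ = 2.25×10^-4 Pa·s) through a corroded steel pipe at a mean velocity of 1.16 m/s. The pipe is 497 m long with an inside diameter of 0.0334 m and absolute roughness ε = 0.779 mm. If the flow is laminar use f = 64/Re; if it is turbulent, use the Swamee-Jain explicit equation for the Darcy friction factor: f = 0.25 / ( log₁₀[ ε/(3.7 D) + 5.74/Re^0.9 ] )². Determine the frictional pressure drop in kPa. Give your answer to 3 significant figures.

Reynolds number Re = ρVD/μ = 616 · 1.16 · 0.0334 / 0.000225 = 1.061e+05.
Re > 4000 → turbulent. Relative roughness ε/D = 0.000779/0.0334 = 0.0233. Swamee-Jain: f = 0.25/(log₁₀[0.0233/3.7 + 5.74/1.061e+05^0.9])² = 0.25/(log₁₀[0.0063 + 0.000172])² = 0.25/(-2.189)² = 0.05219.
Darcy-Weisbach: ΔP = f(L/D)(ρV²/2) = 0.05219·(497/0.0334)·(616·1.16²/2) = 0.05219·1.488e+04·414.4 = 3.218e+05 Pa.
ΔP = 3.218e+05 Pa = 322 kPa.

ΔP ≈ 322 kPa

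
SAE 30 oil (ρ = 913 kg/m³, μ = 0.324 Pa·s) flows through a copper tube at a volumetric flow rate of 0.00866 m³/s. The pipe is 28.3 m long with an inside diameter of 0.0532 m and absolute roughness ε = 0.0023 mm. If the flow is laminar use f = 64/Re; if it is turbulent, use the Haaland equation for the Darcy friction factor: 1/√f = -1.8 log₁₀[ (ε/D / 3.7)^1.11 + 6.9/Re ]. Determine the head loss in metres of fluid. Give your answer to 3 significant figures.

h_f ≈ 45.1 m

Cross-sectional area A = πD²/4 = π(0.0532)²/4 = 0.002223 m²; mean velocity V = Q/A = 0.00866/0.002223 = 3.896 m/s.
Reynolds number Re = ρVD/μ = 913 · 3.896 · 0.0532 / 0.324 = 584.
Re < 2300 → laminar flow, so f = 64/Re = 64/584 = 0.1096 (the turbulent correlation is not needed).
Darcy-Weisbach: ΔP = f(L/D)(ρV²/2) = 0.1096·(28.3/0.0532)·(913·3.896²/2) = 0.1096·532·6929 = 4.039e+05 Pa.
Head loss h_f = ΔP/(ρg) = 4.039e+05/(913·9.81) = 45.1 m.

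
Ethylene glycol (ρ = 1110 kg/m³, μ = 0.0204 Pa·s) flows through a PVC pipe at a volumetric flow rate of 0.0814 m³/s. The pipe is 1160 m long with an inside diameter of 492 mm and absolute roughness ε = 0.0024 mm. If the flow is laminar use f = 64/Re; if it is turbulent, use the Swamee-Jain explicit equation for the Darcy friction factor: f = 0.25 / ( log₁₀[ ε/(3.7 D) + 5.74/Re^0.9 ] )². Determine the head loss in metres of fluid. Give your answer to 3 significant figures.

h_f ≈ 0.658 m

Cross-sectional area A = πD²/4 = π(0.492)²/4 = 0.1901 m²; mean velocity V = Q/A = 0.0814/0.1901 = 0.4282 m/s.
Reynolds number Re = ρVD/μ = 1110 · 0.4282 · 0.492 / 0.0204 = 1.146e+04.
Re > 4000 → turbulent. Relative roughness ε/D = 2.4e-06/0.492 = 4.88e-06. Swamee-Jain: f = 0.25/(log₁₀[4.88e-06/3.7 + 5.74/1.146e+04^0.9])² = 0.25/(log₁₀[1.32e-06 + 0.00128])² = 0.25/(-2.894)² = 0.02985.
Darcy-Weisbach: ΔP = f(L/D)(ρV²/2) = 0.02985·(1160/0.492)·(1110·0.4282²/2) = 0.02985·2358·101.7 = 7161 Pa.
Head loss h_f = ΔP/(ρg) = 7161/(1110·9.81) = 0.658 m.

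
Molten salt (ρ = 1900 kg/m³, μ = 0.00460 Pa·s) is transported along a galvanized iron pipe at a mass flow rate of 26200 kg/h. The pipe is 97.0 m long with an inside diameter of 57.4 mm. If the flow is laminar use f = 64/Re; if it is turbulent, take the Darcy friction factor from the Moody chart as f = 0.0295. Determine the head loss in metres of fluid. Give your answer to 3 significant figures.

ṁ = 26200 kg/h = 26200/3600 = 7.278 kg/s.
A = πD²/4 = π(0.0574)²/4 = 0.002588 m²; mean velocity V = ṁ/(ρA) = 7.278/(1900 · 0.002588) = 1.48 m/s.
Reynolds number Re = ρVD/μ = 1900 · 1.48 · 0.0574 / 0.0046 = 3.509e+04.
Re > 4000 → turbulent; use the Moody-chart value f = 0.0295.
Darcy-Weisbach: ΔP = f(L/D)(ρV²/2) = 0.0295·(97/0.0574)·(1900·1.48²/2) = 0.0295·1690·2082 = 1.038e+05 Pa.
Head loss h_f = ΔP/(ρg) = 1.038e+05/(1900·9.81) = 5.57 m.

h_f ≈ 5.57 m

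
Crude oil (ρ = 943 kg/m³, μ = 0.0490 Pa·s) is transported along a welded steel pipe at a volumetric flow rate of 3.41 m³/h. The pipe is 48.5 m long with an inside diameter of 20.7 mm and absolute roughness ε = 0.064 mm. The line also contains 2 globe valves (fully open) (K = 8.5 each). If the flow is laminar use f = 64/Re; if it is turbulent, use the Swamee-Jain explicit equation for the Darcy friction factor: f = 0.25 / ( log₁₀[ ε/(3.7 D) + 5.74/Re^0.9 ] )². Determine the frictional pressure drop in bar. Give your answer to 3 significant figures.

Q = 3.41 m³/h = 3.41/3600 = 0.0009472 m³/s.
Cross-sectional area A = πD²/4 = π(0.0207)²/4 = 0.0003365 m²; mean velocity V = Q/A = 0.0009472/0.0003365 = 2.815 m/s.
Reynolds number Re = ρVD/μ = 943 · 2.815 · 0.0207 / 0.049 = 1121.
Re < 2300 → laminar flow, so f = 64/Re = 64/1121 = 0.05708 (the turbulent correlation is not needed).
Total minor-loss coefficient ΣK = 2·8.5 = 17.
ΔP = [f·L/D + ΣK]·(ρV²/2) = [0.05708·48.5/0.0207 + 17]·(943·2.815²/2) = [133.7 + 17]·3735 = 5.63e+05 Pa.
ΔP = 5.63e+05 Pa = 5.63 bar.

ΔP ≈ 5.63 bar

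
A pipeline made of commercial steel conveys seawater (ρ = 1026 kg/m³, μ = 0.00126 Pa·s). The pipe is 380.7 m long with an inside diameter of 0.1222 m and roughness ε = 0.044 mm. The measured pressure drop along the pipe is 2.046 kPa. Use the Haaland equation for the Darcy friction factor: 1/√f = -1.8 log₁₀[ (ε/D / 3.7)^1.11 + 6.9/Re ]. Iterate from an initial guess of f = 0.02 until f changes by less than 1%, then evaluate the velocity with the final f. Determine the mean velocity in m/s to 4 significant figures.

Rearranging Darcy-Weisbach: V = √(2·ΔP·D/(f·L·ρ)). With ε/D = 4.4e-05/0.1222 = 0.00036, iterate starting from f = 0.02:
  f = 0.02 → V = √(2·2046·0.1222/(0.02·380.7·1026)) = 0.253 m/s; Re = ρVD/μ = 2.518e+04; f → 0.02506
  f = 0.02506 → V = 0.226 m/s; Re = 2.249e+04; f → 0.02569
  f = 0.02569 → V = 0.2232 m/s; Re = 2.221e+04; f → 0.02577
Converged (Δf/f < 1%). With the final f = 0.02577: V = √(2·2046·0.1222/(0.02577·380.7·1026)) = 0.2229 m/s.

V ≈ 0.2229 m/s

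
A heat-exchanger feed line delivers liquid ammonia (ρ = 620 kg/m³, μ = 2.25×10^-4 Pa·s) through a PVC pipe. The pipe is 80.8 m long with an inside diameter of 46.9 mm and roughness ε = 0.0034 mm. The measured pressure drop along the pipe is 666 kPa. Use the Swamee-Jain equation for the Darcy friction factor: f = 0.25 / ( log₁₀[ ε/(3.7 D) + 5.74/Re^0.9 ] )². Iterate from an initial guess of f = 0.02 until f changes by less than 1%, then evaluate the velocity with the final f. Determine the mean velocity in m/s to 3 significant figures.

Rearranging Darcy-Weisbach: V = √(2·ΔP·D/(f·L·ρ)). With ε/D = 3.4e-06/0.0469 = 7.25e-05, iterate starting from f = 0.02:
  f = 0.02 → V = √(2·6.66e+05·0.0469/(0.02·80.8·620)) = 7.896 m/s; Re = ρVD/μ = 1.02e+06; f → 0.01305
  f = 0.01305 → V = 9.774 m/s; Re = 1.263e+06; f → 0.0128
  f = 0.0128 → V = 9.869 m/s; Re = 1.275e+06; f → 0.01279
Converged (Δf/f < 1%). With the final f = 0.01279: V = √(2·6.66e+05·0.0469/(0.01279·80.8·620)) = 9.873 m/s.

V ≈ 9.87 m/s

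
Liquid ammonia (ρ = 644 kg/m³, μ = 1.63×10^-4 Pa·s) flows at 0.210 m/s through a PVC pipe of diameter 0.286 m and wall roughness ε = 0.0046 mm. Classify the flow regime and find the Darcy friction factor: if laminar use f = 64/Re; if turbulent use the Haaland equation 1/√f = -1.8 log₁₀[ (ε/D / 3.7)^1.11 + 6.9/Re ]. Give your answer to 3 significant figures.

Re = ρVD/μ = 644·0.21·0.286/0.000163 = 2.373e+05.
Re > 4000 → turbulent. ε/D = 4.6e-06/0.286 = 1.61e-05; Haaland: 1/√f = -1.8 log₁₀[1.12e-06 + 2.91e-05] = 8.136, so f = 0.01511.

f ≈ 0.0151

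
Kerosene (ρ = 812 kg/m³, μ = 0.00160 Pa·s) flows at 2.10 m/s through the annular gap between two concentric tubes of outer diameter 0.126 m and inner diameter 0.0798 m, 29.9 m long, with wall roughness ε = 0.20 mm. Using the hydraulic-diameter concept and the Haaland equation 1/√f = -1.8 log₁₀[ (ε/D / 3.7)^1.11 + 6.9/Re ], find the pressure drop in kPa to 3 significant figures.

Hydraulic diameter D_h = 4A/P = D_o - D_i = 0.126 - 0.0798 = 0.0462 m.
Re = ρVD_h/μ = 812·2.1·0.0462/0.0016 = 4.924e+04.
ε/D_h = 0.0002/0.0462 = 0.00433; Haaland gives 1/√f = -1.8 log₁₀[0.000557+0.00014] = 5.682, so f = 0.03097.
ΔP = f(L/D_h)(ρV²/2) = 0.03097·29.9/0.0462·1790 = 3.589e+04 Pa.
ΔP = 35.9 kPa.

ΔP ≈ 35.9 kPa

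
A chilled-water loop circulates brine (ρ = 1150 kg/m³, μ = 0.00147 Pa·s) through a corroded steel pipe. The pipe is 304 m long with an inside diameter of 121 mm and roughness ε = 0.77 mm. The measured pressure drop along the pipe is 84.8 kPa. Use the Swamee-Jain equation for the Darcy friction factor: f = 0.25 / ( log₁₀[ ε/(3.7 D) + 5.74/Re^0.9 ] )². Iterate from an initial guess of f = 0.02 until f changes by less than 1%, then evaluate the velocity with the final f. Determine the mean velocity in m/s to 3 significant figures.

Rearranging Darcy-Weisbach: V = √(2·ΔP·D/(f·L·ρ)). With ε/D = 0.00077/0.121 = 0.00636, iterate starting from f = 0.02:
  f = 0.02 → V = √(2·8.48e+04·0.121/(0.02·304·1150)) = 1.713 m/s; Re = ρVD/μ = 1.622e+05; f → 0.0334
  f = 0.0334 → V = 1.326 m/s; Re = 1.255e+05; f → 0.03358
Converged (Δf/f < 1%). With the final f = 0.03358: V = √(2·8.48e+04·0.121/(0.03358·304·1150)) = 1.322 m/s.

V ≈ 1.32 m/s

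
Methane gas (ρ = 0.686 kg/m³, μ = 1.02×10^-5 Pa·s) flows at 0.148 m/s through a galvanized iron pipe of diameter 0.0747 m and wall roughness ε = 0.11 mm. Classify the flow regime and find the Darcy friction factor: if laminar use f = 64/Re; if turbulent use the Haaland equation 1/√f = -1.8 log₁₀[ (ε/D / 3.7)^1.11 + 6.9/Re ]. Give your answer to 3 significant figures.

f ≈ 0.0861

Re = ρVD/μ = 0.686·0.148·0.0747/1.02e-05 = 743.5.
Re < 2300 → laminar, so f = 64/Re = 0.08607 (roughness is irrelevant in laminar flow).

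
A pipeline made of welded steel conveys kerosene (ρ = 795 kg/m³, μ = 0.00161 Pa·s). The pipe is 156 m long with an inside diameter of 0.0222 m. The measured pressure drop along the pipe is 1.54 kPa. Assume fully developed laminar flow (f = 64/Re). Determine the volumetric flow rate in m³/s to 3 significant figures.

For laminar flow, f = 64/Re with Re = ρVD/μ, so Darcy-Weisbach reduces to ΔP = 32μLV/D². Solving for V: V = ΔP·D²/(32μL) = 1540·(0.0222)²/(32·0.00161·156) = 0.09443 m/s.
Check: Re = ρVD/μ = 795·0.09443·0.0222/0.00161 = 1035 < 2300, so the laminar assumption holds.
Q = V·A = 0.09443·(π/4·0.0222²) = 3.655e-05 m³/s = 3.66×10^-5 m³/s.

Q ≈ 3.66×10^-5 m³/s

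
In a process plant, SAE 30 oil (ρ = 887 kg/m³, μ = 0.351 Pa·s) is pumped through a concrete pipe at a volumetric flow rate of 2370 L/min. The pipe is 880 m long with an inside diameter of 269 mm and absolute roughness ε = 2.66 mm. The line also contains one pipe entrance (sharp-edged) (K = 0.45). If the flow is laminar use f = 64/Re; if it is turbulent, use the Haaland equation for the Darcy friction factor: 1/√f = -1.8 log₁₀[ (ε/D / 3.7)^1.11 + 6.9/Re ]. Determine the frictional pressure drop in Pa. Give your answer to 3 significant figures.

ΔP ≈ 95000 Pa

Q = 2370 L/min = 2370/60000 = 0.0395 m³/s.
Cross-sectional area A = πD²/4 = π(0.269)²/4 = 0.05683 m²; mean velocity V = Q/A = 0.0395/0.05683 = 0.695 m/s.
Reynolds number Re = ρVD/μ = 887 · 0.695 · 0.269 / 0.351 = 472.5.
Re < 2300 → laminar flow, so f = 64/Re = 64/472.5 = 0.1355 (the turbulent correlation is not needed).
Total minor-loss coefficient ΣK = 1·0.45 = 0.45.
ΔP = [f·L/D + ΣK]·(ρV²/2) = [0.1355·880/0.269 + 0.45]·(887·0.695²/2) = [443.1 + 0.45]·214.2 = 9.503e+04 Pa.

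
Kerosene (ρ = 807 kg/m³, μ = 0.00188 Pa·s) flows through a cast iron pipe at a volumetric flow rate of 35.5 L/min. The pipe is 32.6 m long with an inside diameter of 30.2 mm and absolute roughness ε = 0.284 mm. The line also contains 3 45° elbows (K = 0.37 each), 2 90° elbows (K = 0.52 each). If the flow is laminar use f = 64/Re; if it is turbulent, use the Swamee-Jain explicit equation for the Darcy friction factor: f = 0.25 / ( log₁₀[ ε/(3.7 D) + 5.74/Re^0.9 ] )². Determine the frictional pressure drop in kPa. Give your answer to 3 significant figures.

ΔP ≈ 13.4 kPa

Q = 35.5 L/min = 35.5/60000 = 0.0005917 m³/s.
Cross-sectional area A = πD²/4 = π(0.0302)²/4 = 0.0007163 m²; mean velocity V = Q/A = 0.0005917/0.0007163 = 0.826 m/s.
Reynolds number Re = ρVD/μ = 807 · 0.826 · 0.0302 / 0.00188 = 1.071e+04.
Re > 4000 → turbulent. Relative roughness ε/D = 0.000284/0.0302 = 0.0094. Swamee-Jain: f = 0.25/(log₁₀[0.0094/3.7 + 5.74/1.071e+04^0.9])² = 0.25/(log₁₀[0.00254 + 0.00136])² = 0.25/(-2.409)² = 0.04307.
Total minor-loss coefficient ΣK = 3·0.37 + 2·0.52 = 2.15.
ΔP = [f·L/D + ΣK]·(ρV²/2) = [0.04307·32.6/0.0302 + 2.15]·(807·0.826²/2) = [46.49 + 2.15]·275.3 = 1.339e+04 Pa.
ΔP = 1.339e+04 Pa = 13.4 kPa.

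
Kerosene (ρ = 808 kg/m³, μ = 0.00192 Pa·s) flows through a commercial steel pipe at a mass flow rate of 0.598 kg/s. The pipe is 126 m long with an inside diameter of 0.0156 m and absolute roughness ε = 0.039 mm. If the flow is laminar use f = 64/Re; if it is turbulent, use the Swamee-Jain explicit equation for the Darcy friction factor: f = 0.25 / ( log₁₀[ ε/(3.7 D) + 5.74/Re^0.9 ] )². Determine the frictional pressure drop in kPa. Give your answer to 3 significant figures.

A = πD²/4 = π(0.0156)²/4 = 0.0001911 m²; mean velocity V = ṁ/(ρA) = 0.598/(808 · 0.0001911) = 3.872 m/s.
Reynolds number Re = ρVD/μ = 808 · 3.872 · 0.0156 / 0.00192 = 2.542e+04.
Re > 4000 → turbulent. Relative roughness ε/D = 3.9e-05/0.0156 = 0.0025. Swamee-Jain: f = 0.25/(log₁₀[0.0025/3.7 + 5.74/2.542e+04^0.9])² = 0.25/(log₁₀[0.000676 + 0.000623])² = 0.25/(-2.887)² = 0.03.
Darcy-Weisbach: ΔP = f(L/D)(ρV²/2) = 0.03·(126/0.0156)·(808·3.872²/2) = 0.03·8077·6057 = 1.468e+06 Pa.
ΔP = 1.468e+06 Pa = 1470 kPa.

ΔP ≈ 1470 kPa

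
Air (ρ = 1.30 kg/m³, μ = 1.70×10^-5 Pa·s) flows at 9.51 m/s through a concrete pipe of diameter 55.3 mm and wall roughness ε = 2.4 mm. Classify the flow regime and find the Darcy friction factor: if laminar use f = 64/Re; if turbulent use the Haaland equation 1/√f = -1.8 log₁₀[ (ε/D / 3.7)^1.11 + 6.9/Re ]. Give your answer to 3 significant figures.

Re = ρVD/μ = 1.3·9.51·0.0553/1.7e-05 = 4.022e+04.
Re > 4000 → turbulent. ε/D = 0.0024/0.0553 = 0.0434; Haaland: 1/√f = -1.8 log₁₀[0.00719 + 0.000172] = 3.839, so f = 0.06785.

f ≈ 0.0678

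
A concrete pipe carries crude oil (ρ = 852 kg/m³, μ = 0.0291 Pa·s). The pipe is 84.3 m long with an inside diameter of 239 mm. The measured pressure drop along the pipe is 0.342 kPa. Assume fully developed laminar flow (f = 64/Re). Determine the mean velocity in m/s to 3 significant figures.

For laminar flow, f = 64/Re with Re = ρVD/μ, so Darcy-Weisbach reduces to ΔP = 32μLV/D². Solving for V: V = ΔP·D²/(32μL) = 342·(0.239)²/(32·0.0291·84.3) = 0.2489 m/s.
Check: Re = ρVD/μ = 852·0.2489·0.239/0.0291 = 1741 < 2300, so the laminar assumption holds.

V ≈ 0.249 m/s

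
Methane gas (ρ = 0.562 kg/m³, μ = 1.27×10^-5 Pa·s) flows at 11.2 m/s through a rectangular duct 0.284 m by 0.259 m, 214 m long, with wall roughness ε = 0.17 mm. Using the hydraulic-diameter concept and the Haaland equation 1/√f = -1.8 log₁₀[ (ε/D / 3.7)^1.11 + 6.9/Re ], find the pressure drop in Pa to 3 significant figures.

ΔP ≈ 556 Pa

Hydraulic diameter D_h = 4A/P = 4·(0.284·0.259)/(2·(0.284+0.259)) = 0.2942/1.086 = 0.2709 m.
Re = ρVD_h/μ = 0.562·11.2·0.2709/1.27e-05 = 1.343e+05.
ε/D_h = 0.00017/0.2709 = 0.000627; Haaland gives 1/√f = -1.8 log₁₀[6.53e-05+5.14e-05] = 7.08, so f = 0.01995.
ΔP = f(L/D_h)(ρV²/2) = 0.01995·214/0.2709·35.25 = 555.5 Pa.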